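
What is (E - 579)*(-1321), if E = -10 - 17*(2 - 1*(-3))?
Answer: 890354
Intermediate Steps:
E = -95 (E = -10 - 17*(2 + 3) = -10 - 17*5 = -10 - 85 = -95)
(E - 579)*(-1321) = (-95 - 579)*(-1321) = -674*(-1321) = 890354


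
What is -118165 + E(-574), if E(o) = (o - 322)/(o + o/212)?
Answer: -1031921377/8733 ≈ -1.1816e+5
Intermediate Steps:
E(o) = 212*(-322 + o)/(213*o) (E(o) = (-322 + o)/(o + o*(1/212)) = (-322 + o)/(o + o/212) = (-322 + o)/((213*o/212)) = (-322 + o)*(212/(213*o)) = 212*(-322 + o)/(213*o))
-118165 + E(-574) = -118165 + (212/213)*(-322 - 574)/(-574) = -118165 + (212/213)*(-1/574)*(-896) = -118165 + 13568/8733 = -1031921377/8733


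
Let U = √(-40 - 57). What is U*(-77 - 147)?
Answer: -224*I*√97 ≈ -2206.1*I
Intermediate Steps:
U = I*√97 (U = √(-97) = I*√97 ≈ 9.8489*I)
U*(-77 - 147) = (I*√97)*(-77 - 147) = (I*√97)*(-224) = -224*I*√97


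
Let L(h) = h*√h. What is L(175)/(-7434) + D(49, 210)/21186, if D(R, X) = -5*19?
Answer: -95/21186 - 125*√7/1062 ≈ -0.31590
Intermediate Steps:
D(R, X) = -95
L(h) = h^(3/2)
L(175)/(-7434) + D(49, 210)/21186 = 175^(3/2)/(-7434) - 95/21186 = (875*√7)*(-1/7434) - 95*1/21186 = -125*√7/1062 - 95/21186 = -95/21186 - 125*√7/1062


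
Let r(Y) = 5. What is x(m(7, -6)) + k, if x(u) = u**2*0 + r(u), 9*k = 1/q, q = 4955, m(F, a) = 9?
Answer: 222976/44595 ≈ 5.0000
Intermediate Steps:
k = 1/44595 (k = (1/9)/4955 = (1/9)*(1/4955) = 1/44595 ≈ 2.2424e-5)
x(u) = 5 (x(u) = u**2*0 + 5 = 0 + 5 = 5)
x(m(7, -6)) + k = 5 + 1/44595 = 222976/44595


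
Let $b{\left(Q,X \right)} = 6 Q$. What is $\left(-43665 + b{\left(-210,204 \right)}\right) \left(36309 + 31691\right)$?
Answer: $-3054900000$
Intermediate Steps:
$\left(-43665 + b{\left(-210,204 \right)}\right) \left(36309 + 31691\right) = \left(-43665 + 6 \left(-210\right)\right) \left(36309 + 31691\right) = \left(-43665 - 1260\right) 68000 = \left(-44925\right) 68000 = -3054900000$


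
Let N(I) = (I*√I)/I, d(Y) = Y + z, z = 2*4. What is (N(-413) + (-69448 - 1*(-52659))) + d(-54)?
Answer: -16835 + I*√413 ≈ -16835.0 + 20.322*I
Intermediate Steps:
z = 8
d(Y) = 8 + Y (d(Y) = Y + 8 = 8 + Y)
N(I) = √I (N(I) = I^(3/2)/I = √I)
(N(-413) + (-69448 - 1*(-52659))) + d(-54) = (√(-413) + (-69448 - 1*(-52659))) + (8 - 54) = (I*√413 + (-69448 + 52659)) - 46 = (I*√413 - 16789) - 46 = (-16789 + I*√413) - 46 = -16835 + I*√413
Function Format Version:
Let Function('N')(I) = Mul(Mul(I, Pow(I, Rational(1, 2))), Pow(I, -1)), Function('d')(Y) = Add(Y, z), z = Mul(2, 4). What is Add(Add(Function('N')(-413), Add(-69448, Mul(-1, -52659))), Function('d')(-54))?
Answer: Add(-16835, Mul(I, Pow(413, Rational(1, 2)))) ≈ Add(-16835., Mul(20.322, I))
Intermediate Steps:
z = 8
Function('d')(Y) = Add(8, Y) (Function('d')(Y) = Add(Y, 8) = Add(8, Y))
Function('N')(I) = Pow(I, Rational(1, 2)) (Function('N')(I) = Mul(Pow(I, Rational(3, 2)), Pow(I, -1)) = Pow(I, Rational(1, 2)))
Add(Add(Function('N')(-413), Add(-69448, Mul(-1, -52659))), Function('d')(-54)) = Add(Add(Pow(-413, Rational(1, 2)), Add(-69448, Mul(-1, -52659))), Add(8, -54)) = Add(Add(Mul(I, Pow(413, Rational(1, 2))), Add(-69448, 52659)), -46) = Add(Add(Mul(I, Pow(413, Rational(1, 2))), -16789), -46) = Add(Add(-16789, Mul(I, Pow(413, Rational(1, 2)))), -46) = Add(-16835, Mul(I, Pow(413, Rational(1, 2))))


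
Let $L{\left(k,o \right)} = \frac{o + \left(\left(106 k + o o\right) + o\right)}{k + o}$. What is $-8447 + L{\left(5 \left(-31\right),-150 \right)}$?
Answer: $- \frac{516421}{61} \approx -8465.9$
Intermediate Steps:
$L{\left(k,o \right)} = \frac{o^{2} + 2 o + 106 k}{k + o}$ ($L{\left(k,o \right)} = \frac{o + \left(\left(106 k + o^{2}\right) + o\right)}{k + o} = \frac{o + \left(\left(o^{2} + 106 k\right) + o\right)}{k + o} = \frac{o + \left(o + o^{2} + 106 k\right)}{k + o} = \frac{o^{2} + 2 o + 106 k}{k + o}$)
$-8447 + L{\left(5 \left(-31\right),-150 \right)} = -8447 + \frac{\left(-150\right)^{2} + 2 \left(-150\right) + 106 \cdot 5 \left(-31\right)}{5 \left(-31\right) - 150} = -8447 + \frac{22500 - 300 + 106 \left(-155\right)}{-155 - 150} = -8447 + \frac{22500 - 300 - 16430}{-305} = -8447 - \frac{1154}{61} = - \frac{516421}{61}$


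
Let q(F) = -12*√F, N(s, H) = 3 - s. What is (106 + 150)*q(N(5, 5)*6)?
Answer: -6144*I*√3 ≈ -10642.0*I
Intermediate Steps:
(106 + 150)*q(N(5, 5)*6) = (106 + 150)*(-12*√6*√(3 - 1*5)) = 256*(-12*√6*√(3 - 5)) = 256*(-12*2*I*√3) = 256*(-24*I*√3) = -6144*I*√3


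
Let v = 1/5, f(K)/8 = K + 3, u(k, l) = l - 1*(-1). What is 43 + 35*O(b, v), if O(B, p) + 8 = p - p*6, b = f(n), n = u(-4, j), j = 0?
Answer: -272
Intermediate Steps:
u(k, l) = 1 + l (u(k, l) = l + 1 = 1 + l)
n = 1 (n = 1 + 0 = 1)
f(K) = 24 + 8*K (f(K) = 8*(K + 3) = 8*(3 + K) = 24 + 8*K)
b = 32 (b = 24 + 8*1 = 24 + 8 = 32)
v = ⅕ ≈ 0.20000
O(B, p) = -8 - 5*p (O(B, p) = -8 + (p - p*6) = -8 + (p - 6*p) = -8 - 5*p)
43 + 35*O(b, v) = 43 + 35*(-8 - 5*⅕) = 43 + 35*(-8 - 1) = 43 + 35*(-9) = 43 - 315 = -272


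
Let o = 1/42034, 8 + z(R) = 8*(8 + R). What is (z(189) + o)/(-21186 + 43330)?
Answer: 65909313/930800896 ≈ 0.070809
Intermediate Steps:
z(R) = 56 + 8*R (z(R) = -8 + 8*(8 + R) = -8 + (64 + 8*R) = 56 + 8*R)
o = 1/42034 ≈ 2.3790e-5
(z(189) + o)/(-21186 + 43330) = ((56 + 8*189) + 1/42034)/(-21186 + 43330) = ((56 + 1512) + 1/42034)/22144 = (1568 + 1/42034)*(1/22144) = (65909313/42034)*(1/22144) = 65909313/930800896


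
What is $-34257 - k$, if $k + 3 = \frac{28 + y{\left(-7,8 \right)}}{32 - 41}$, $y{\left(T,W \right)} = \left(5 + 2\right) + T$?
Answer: $- \frac{308258}{9} \approx -34251.0$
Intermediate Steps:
$y{\left(T,W \right)} = 7 + T$
$k = - \frac{55}{9}$ ($k = -3 + \frac{28 + \left(7 - 7\right)}{32 - 41} = -3 + \frac{28 + 0}{-9} = -3 - \frac{28}{9} = - \frac{55}{9} \approx -6.1111$)
$-34257 - k = -34257 - - \frac{55}{9} = -34257 + \frac{55}{9} = - \frac{308258}{9}$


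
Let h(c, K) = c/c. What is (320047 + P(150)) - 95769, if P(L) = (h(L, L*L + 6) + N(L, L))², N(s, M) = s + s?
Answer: 314879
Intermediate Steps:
h(c, K) = 1
N(s, M) = 2*s
P(L) = (1 + 2*L)²
(320047 + P(150)) - 95769 = (320047 + (1 + 2*150)²) - 95769 = (320047 + (1 + 300)²) - 95769 = (320047 + 301²) - 95769 = (320047 + 90601) - 95769 = 410648 - 95769 = 314879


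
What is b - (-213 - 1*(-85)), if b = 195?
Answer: 323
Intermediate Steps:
b - (-213 - 1*(-85)) = 195 - (-213 - 1*(-85)) = 195 - (-213 + 85) = 195 - 1*(-128) = 195 + 128 = 323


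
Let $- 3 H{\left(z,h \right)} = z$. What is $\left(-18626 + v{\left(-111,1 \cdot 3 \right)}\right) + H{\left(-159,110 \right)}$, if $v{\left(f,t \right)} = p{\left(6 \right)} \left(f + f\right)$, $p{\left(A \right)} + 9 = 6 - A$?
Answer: $-16575$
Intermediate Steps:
$H{\left(z,h \right)} = - \frac{z}{3}$
$p{\left(A \right)} = -3 - A$ ($p{\left(A \right)} = -9 - \left(-6 + A\right) = -3 - A$)
$v{\left(f,t \right)} = - 18 f$ ($v{\left(f,t \right)} = \left(-3 - 6\right) \left(f + f\right) = \left(-3 - 6\right) 2 f = - 9 \cdot 2 f = - 18 f$)
$\left(-18626 + v{\left(-111,1 \cdot 3 \right)}\right) + H{\left(-159,110 \right)} = \left(-18626 - -1998\right) - -53 = \left(-18626 + 1998\right) + 53 = -16628 + 53 = -16575$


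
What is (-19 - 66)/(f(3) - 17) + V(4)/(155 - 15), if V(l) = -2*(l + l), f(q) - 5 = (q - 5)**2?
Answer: 2943/280 ≈ 10.511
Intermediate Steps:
f(q) = 5 + (-5 + q)**2 (f(q) = 5 + (q - 5)**2 = 5 + (-5 + q)**2)
V(l) = -4*l
(-19 - 66)/(f(3) - 17) + V(4)/(155 - 15) = (-19 - 66)/((5 + (-5 + 3)**2) - 17) + (-4*4)/(155 - 15) = -85/((5 + (-2)**2) - 17) - 16/140 = -85/((5 + 4) - 17) - 16*1/140 = -85/(9 - 17) - 4/35 = -85/(-8) - 4/35 = -85*(-1/8) - 4/35 = 85/8 - 4/35 = 2943/280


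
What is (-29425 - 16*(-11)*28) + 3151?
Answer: -21346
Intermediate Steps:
(-29425 - 16*(-11)*28) + 3151 = (-29425 + 176*28) + 3151 = (-29425 + 4928) + 3151 = -24497 + 3151 = -21346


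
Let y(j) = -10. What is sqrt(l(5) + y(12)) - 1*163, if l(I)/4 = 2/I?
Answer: -163 + I*sqrt(210)/5 ≈ -163.0 + 2.8983*I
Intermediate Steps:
l(I) = 8/I (l(I) = 4*(2/I) = 8/I)
sqrt(l(5) + y(12)) - 1*163 = sqrt(8/5 - 10) - 1*163 = sqrt(8*(1/5) - 10) - 163 = sqrt(8/5 - 10) - 163 = sqrt(-42/5) - 163 = I*sqrt(210)/5 - 163 = -163 + I*sqrt(210)/5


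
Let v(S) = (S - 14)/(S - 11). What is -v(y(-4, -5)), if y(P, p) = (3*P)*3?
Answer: -50/47 ≈ -1.0638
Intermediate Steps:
y(P, p) = 9*P
v(S) = (-14 + S)/(-11 + S)
-v(y(-4, -5)) = -(-14 + 9*(-4))/(-11 + 9*(-4)) = -(-14 - 36)/(-11 - 36) = -(-50)/(-47) = -(-1)*(-50)/47 = -1*50/47 = -50/47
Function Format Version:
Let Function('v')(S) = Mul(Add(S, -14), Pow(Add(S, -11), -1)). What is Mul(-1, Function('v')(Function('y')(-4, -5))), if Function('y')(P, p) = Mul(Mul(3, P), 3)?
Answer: Rational(-50, 47) ≈ -1.0638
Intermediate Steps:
Function('y')(P, p) = Mul(9, P)
Function('v')(S) = Mul(Pow(Add(-11, S), -1), Add(-14, S)) (Function('v')(S) = Mul(Add(-14, S), Pow(Add(-11, S), -1)) = Mul(Pow(Add(-11, S), -1), Add(-14, S)))
Mul(-1, Function('v')(Function('y')(-4, -5))) = Mul(-1, Mul(Pow(Add(-11, Mul(9, -4)), -1), Add(-14, Mul(9, -4)))) = Mul(-1, Mul(Pow(Add(-11, -36), -1), Add(-14, -36))) = Mul(-1, Mul(Pow(-47, -1), -50)) = Mul(-1, Mul(Rational(-1, 47), -50)) = Mul(-1, Rational(50, 47)) = Rational(-50, 47)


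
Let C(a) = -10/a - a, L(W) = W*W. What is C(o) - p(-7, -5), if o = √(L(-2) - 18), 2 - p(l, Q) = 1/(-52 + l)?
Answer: -119/59 - 2*I*√14/7 ≈ -2.0169 - 1.069*I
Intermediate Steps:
L(W) = W²
p(l, Q) = 2 - 1/(-52 + l)
o = I*√14 (o = √((-2)² - 18) = √(4 - 18) = √(-14) = I*√14 ≈ 3.7417*I)
C(a) = -a - 10/a
C(o) - p(-7, -5) = (-I*√14 - 10*(-I*√14/14)) - (-105 + 2*(-7))/(-52 - 7) = (-I*√14 - (-5)*I*√14/7) - (-105 - 14)/(-59) = (-I*√14 + 5*I*√14/7) - (-1)*(-119)/59 = -2*I*√14/7 - 1*119/59 = -2*I*√14/7 - 119/59 = -119/59 - 2*I*√14/7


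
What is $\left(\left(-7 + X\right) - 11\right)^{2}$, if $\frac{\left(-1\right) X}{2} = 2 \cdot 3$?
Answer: $900$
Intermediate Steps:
$X = -12$ ($X = - 2 \cdot 2 \cdot 3 = \left(-2\right) 6 = -12$)
$\left(\left(-7 + X\right) - 11\right)^{2} = \left(\left(-7 - 12\right) - 11\right)^{2} = \left(-19 - 11\right)^{2} = \left(-30\right)^{2} = 900$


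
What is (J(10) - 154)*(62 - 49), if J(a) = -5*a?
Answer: -2652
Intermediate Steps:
(J(10) - 154)*(62 - 49) = (-5*10 - 154)*(62 - 49) = (-50 - 154)*13 = -204*13 = -2652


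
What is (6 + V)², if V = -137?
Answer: 17161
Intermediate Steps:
(6 + V)² = (6 - 137)² = (-131)² = 17161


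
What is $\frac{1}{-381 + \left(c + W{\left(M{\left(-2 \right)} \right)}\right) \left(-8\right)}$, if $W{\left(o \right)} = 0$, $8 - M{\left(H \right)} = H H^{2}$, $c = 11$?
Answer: $- \frac{1}{469} \approx -0.0021322$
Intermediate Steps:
$M{\left(H \right)} = 8 - H^{3}$ ($M{\left(H \right)} = 8 - H H^{2} = 8 - H^{3}$)
$\frac{1}{-381 + \left(c + W{\left(M{\left(-2 \right)} \right)}\right) \left(-8\right)} = \frac{1}{-381 + \left(11 + 0\right) \left(-8\right)} = \frac{1}{-381 + 11 \left(-8\right)} = \frac{1}{-381 - 88} = \frac{1}{-469} = - \frac{1}{469}$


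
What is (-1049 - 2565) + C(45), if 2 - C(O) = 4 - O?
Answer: -3571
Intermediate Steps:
C(O) = -2 + O (C(O) = 2 - (4 - O) = 2 + (-4 + O) = -2 + O)
(-1049 - 2565) + C(45) = (-1049 - 2565) + (-2 + 45) = -3614 + 43 = -3571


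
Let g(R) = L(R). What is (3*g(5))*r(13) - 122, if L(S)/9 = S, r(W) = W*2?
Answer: 3388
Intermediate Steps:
r(W) = 2*W
L(S) = 9*S
g(R) = 9*R
(3*g(5))*r(13) - 122 = (3*(9*5))*(2*13) - 122 = (3*45)*26 - 122 = 135*26 - 122 = 3510 - 122 = 3388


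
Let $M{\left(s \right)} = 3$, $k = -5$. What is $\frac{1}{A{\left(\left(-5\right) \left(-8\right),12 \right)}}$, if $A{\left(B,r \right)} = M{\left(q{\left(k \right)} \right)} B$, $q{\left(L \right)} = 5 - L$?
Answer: $\frac{1}{120} \approx 0.0083333$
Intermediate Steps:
$A{\left(B,r \right)} = 3 B$
$\frac{1}{A{\left(\left(-5\right) \left(-8\right),12 \right)}} = \frac{1}{3 \left(\left(-5\right) \left(-8\right)\right)} = \frac{1}{3 \cdot 40} = \frac{1}{120}$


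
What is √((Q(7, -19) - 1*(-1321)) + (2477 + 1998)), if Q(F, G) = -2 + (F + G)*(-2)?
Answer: √5818 ≈ 76.276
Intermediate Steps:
Q(F, G) = -2 - 2*F - 2*G (Q(F, G) = -2 + (-2*F - 2*G) = -2 - 2*F - 2*G)
√((Q(7, -19) - 1*(-1321)) + (2477 + 1998)) = √(((-2 - 2*7 - 2*(-19)) - 1*(-1321)) + (2477 + 1998)) = √(((-2 - 14 + 38) + 1321) + 4475) = √((22 + 1321) + 4475) = √(1343 + 4475) = √5818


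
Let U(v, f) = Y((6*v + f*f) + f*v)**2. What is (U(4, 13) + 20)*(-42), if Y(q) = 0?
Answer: -840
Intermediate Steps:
U(v, f) = 0 (U(v, f) = 0**2 = 0)
(U(4, 13) + 20)*(-42) = (0 + 20)*(-42) = 20*(-42) = -840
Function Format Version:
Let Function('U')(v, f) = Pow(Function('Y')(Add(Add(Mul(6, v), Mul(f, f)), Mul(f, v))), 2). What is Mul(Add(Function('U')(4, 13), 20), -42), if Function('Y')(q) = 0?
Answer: -840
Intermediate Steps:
Function('U')(v, f) = 0 (Function('U')(v, f) = Pow(0, 2) = 0)
Mul(Add(Function('U')(4, 13), 20), -42) = Mul(Add(0, 20), -42) = Mul(20, -42) = -840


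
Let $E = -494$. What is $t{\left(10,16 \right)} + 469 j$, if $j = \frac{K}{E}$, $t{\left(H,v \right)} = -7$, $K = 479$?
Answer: $- \frac{228109}{494} \approx -461.76$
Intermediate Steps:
$j = - \frac{479}{494}$ ($j = \frac{479}{-494} = 479 \left(- \frac{1}{494}\right) = - \frac{479}{494} \approx -0.96964$)
$t{\left(10,16 \right)} + 469 j = -7 + 469 \left(- \frac{479}{494}\right) = -7 - \frac{224651}{494} = - \frac{228109}{494}$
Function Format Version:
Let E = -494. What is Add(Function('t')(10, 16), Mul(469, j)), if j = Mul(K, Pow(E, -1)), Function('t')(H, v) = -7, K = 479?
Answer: Rational(-228109, 494) ≈ -461.76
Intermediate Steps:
j = Rational(-479, 494) (j = Mul(479, Pow(-494, -1)) = Mul(479, Rational(-1, 494)) = Rational(-479, 494) ≈ -0.96964)
Add(Function('t')(10, 16), Mul(469, j)) = Add(-7, Mul(469, Rational(-479, 494))) = Add(-7, Rational(-224651, 494)) = Rational(-228109, 494)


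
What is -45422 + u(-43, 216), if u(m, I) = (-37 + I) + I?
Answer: -45027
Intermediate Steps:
u(m, I) = -37 + 2*I
-45422 + u(-43, 216) = -45422 + (-37 + 2*216) = -45422 + (-37 + 432) = -45422 + 395 = -45027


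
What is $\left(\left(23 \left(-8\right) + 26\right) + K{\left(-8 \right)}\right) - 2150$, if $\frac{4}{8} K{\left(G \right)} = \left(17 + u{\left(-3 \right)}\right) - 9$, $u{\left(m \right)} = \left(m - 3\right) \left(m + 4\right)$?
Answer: $-2304$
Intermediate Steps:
$u{\left(m \right)} = \left(-3 + m\right) \left(4 + m\right)$
$K{\left(G \right)} = 4$ ($K{\left(G \right)} = 2 \left(\left(17 - \left(15 - 9\right)\right) - 9\right) = 2 \left(\left(17 - 6\right) - 9\right) = 2 \left(11 - 9\right) = 2 \cdot 2 = 4$)
$\left(\left(23 \left(-8\right) + 26\right) + K{\left(-8 \right)}\right) - 2150 = \left(\left(23 \left(-8\right) + 26\right) + 4\right) - 2150 = \left(\left(-184 + 26\right) + 4\right) - 2150 = \left(-158 + 4\right) - 2150 = -154 - 2150 = -2304$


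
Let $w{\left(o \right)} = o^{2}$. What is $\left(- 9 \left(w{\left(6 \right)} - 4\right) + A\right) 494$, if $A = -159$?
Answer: $-220818$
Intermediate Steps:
$\left(- 9 \left(w{\left(6 \right)} - 4\right) + A\right) 494 = \left(- 9 \left(6^{2} - 4\right) - 159\right) 494 = \left(- 9 \left(36 - 4\right) - 159\right) 494 = \left(\left(-9\right) 32 - 159\right) 494 = \left(-288 - 159\right) 494 = \left(-447\right) 494 = -220818$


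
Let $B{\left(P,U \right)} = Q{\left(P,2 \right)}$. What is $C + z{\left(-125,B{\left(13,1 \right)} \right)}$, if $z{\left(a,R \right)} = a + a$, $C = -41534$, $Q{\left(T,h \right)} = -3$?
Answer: $-41784$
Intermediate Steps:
$B{\left(P,U \right)} = -3$
$z{\left(a,R \right)} = 2 a$
$C + z{\left(-125,B{\left(13,1 \right)} \right)} = -41534 + 2 \left(-125\right) = -41534 - 250 = -41784$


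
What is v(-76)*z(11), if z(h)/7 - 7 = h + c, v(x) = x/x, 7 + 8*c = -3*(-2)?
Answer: 1001/8 ≈ 125.13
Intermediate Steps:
c = -⅛ (c = -7/8 + (-3*(-2))/8 = -7/8 + (⅛)*6 = -7/8 + ¾ = -⅛ ≈ -0.12500)
v(x) = 1
z(h) = 385/8 + 7*h (z(h) = 49 + 7*(h - ⅛) = 49 + 7*(-⅛ + h) = 49 + (-7/8 + 7*h) = 385/8 + 7*h)
v(-76)*z(11) = 1*(385/8 + 7*11) = 1*(385/8 + 77) = 1*(1001/8) = 1001/8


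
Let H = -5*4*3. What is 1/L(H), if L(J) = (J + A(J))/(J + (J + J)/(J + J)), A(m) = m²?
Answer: -1/60 ≈ -0.016667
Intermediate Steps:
H = -60 (H = -20*3 = -60)
L(J) = (J + J²)/(1 + J) (L(J) = (J + J²)/(J + (J + J)/(J + J)) = (J + J²)/(J + (2*J)/((2*J))) = (J + J²)/(J + (2*J)*(1/(2*J))) = (J + J²)/(J + 1) = (J + J²)/(1 + J))
1/L(H) = 1/(-60) = -1/60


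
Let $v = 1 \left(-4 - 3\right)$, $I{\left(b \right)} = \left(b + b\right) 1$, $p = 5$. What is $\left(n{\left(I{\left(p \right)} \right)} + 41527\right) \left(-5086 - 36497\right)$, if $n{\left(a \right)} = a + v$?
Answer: $-1726941990$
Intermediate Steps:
$I{\left(b \right)} = 2 b$ ($I{\left(b \right)} = 2 b 1 = 2 b$)
$v = -7$ ($v = 1 \left(-7\right) = -7$)
$n{\left(a \right)} = -7 + a$ ($n{\left(a \right)} = a - 7 = -7 + a$)
$\left(n{\left(I{\left(p \right)} \right)} + 41527\right) \left(-5086 - 36497\right) = \left(\left(-7 + 2 \cdot 5\right) + 41527\right) \left(-5086 - 36497\right) = \left(\left(-7 + 10\right) + 41527\right) \left(-41583\right) = \left(3 + 41527\right) \left(-41583\right) = 41530 \left(-41583\right) = -1726941990$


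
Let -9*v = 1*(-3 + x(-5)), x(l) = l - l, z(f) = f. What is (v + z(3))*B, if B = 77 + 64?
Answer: 470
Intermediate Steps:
x(l) = 0
v = ⅓ (v = -(-3 + 0)/9 = -(-3)/9 = -⅑*(-3) = ⅓ ≈ 0.33333)
B = 141
(v + z(3))*B = (⅓ + 3)*141 = (10/3)*141 = 470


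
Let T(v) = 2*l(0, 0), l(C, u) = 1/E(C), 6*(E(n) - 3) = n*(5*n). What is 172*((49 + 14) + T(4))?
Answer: 32852/3 ≈ 10951.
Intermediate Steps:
E(n) = 3 + 5*n²/6 (E(n) = 3 + (n*(5*n))/6 = 3 + (5*n²)/6 = 3 + 5*n²/6)
l(C, u) = 1/(3 + 5*C²/6)
T(v) = ⅔ (T(v) = 2*(6/(18 + 5*0²)) = 2*(6/(18 + 5*0)) = 2*(6/(18 + 0)) = 2*(6/18) = 2*(6*(1/18)) = 2*(⅓) = ⅔)
172*((49 + 14) + T(4)) = 172*((49 + 14) + ⅔) = 172*(63 + ⅔) = 172*(191/3) = 32852/3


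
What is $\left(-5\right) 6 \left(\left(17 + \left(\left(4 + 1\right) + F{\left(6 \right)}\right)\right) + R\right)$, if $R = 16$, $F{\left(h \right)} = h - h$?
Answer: $-1140$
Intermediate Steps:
$F{\left(h \right)} = 0$
$\left(-5\right) 6 \left(\left(17 + \left(\left(4 + 1\right) + F{\left(6 \right)}\right)\right) + R\right) = \left(-5\right) 6 \left(\left(17 + \left(\left(4 + 1\right) + 0\right)\right) + 16\right) = - 30 \left(\left(17 + \left(5 + 0\right)\right) + 16\right) = - 30 \left(\left(17 + 5\right) + 16\right) = - 30 \left(22 + 16\right) = \left(-30\right) 38 = -1140$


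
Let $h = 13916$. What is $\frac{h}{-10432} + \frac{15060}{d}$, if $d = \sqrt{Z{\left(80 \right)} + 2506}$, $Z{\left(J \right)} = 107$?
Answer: $- \frac{3479}{2608} + \frac{5020 \sqrt{2613}}{871} \approx 293.28$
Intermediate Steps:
$d = \sqrt{2613}$ ($d = \sqrt{107 + 2506} = \sqrt{2613} \approx 51.117$)
$\frac{h}{-10432} + \frac{15060}{d} = \frac{13916}{-10432} + \frac{15060}{\sqrt{2613}} = 13916 \left(- \frac{1}{10432}\right) + 15060 \frac{\sqrt{2613}}{2613} = - \frac{3479}{2608} + \frac{5020 \sqrt{2613}}{871}$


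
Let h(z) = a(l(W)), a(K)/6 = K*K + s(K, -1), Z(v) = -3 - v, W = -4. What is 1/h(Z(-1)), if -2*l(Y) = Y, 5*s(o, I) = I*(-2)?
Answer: 5/132 ≈ 0.037879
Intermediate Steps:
s(o, I) = -2*I/5 (s(o, I) = (I*(-2))/5 = (-2*I)/5 = -2*I/5)
l(Y) = -Y/2
a(K) = 12/5 + 6*K² (a(K) = 6*(K*K - ⅖*(-1)) = 6*(K² + ⅖) = 6*(⅖ + K²) = 12/5 + 6*K²)
h(z) = 132/5 (h(z) = 12/5 + 6*(-½*(-4))² = 12/5 + 6*2² = 12/5 + 6*4 = 12/5 + 24 = 132/5)
1/h(Z(-1)) = 1/(132/5) = 5/132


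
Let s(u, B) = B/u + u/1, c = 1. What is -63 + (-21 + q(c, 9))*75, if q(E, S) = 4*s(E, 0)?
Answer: -1338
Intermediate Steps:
s(u, B) = u + B/u (s(u, B) = B/u + u*1 = B/u + u = u + B/u)
q(E, S) = 4*E (q(E, S) = 4*(E + 0/E) = 4*(E + 0) = 4*E)
-63 + (-21 + q(c, 9))*75 = -63 + (-21 + 4*1)*75 = -63 + (-21 + 4)*75 = -63 - 17*75 = -63 - 1275 = -1338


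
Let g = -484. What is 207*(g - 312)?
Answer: -164772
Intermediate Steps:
207*(g - 312) = 207*(-484 - 312) = 207*(-796) = -164772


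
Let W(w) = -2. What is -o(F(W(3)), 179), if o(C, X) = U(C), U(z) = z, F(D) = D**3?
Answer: 8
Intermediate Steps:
o(C, X) = C
-o(F(W(3)), 179) = -1*(-2)**3 = -1*(-8) = 8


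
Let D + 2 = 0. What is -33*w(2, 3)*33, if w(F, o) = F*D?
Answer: 4356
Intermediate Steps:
D = -2 (D = -2 + 0 = -2)
w(F, o) = -2*F (w(F, o) = F*(-2) = -2*F)
-33*w(2, 3)*33 = -(-66)*2*33 = -33*(-4)*33 = 132*33 = 4356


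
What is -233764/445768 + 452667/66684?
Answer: 7758172695/1238566388 ≈ 6.2638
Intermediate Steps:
-233764/445768 + 452667/66684 = -233764*1/445768 + 452667*(1/66684) = -58441/111442 + 150889/22228 = 7758172695/1238566388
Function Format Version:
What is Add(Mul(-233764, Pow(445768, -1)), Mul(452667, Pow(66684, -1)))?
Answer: Rational(7758172695, 1238566388) ≈ 6.2638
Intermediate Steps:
Add(Mul(-233764, Pow(445768, -1)), Mul(452667, Pow(66684, -1))) = Add(Mul(-233764, Rational(1, 445768)), Mul(452667, Rational(1, 66684))) = Add(Rational(-58441, 111442), Rational(150889, 22228)) = Rational(7758172695, 1238566388)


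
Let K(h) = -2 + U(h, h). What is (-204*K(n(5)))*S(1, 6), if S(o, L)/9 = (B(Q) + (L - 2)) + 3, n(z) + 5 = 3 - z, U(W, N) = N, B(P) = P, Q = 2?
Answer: 148716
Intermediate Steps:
n(z) = -2 - z (n(z) = -5 + (3 - z) = -2 - z)
K(h) = -2 + h
S(o, L) = 27 + 9*L (S(o, L) = 9*((2 + (L - 2)) + 3) = 9*((2 + (-2 + L)) + 3) = 9*(L + 3) = 9*(3 + L) = 27 + 9*L)
(-204*K(n(5)))*S(1, 6) = (-204*(-2 + (-2 - 1*5)))*(27 + 9*6) = (-204*(-2 + (-2 - 5)))*(27 + 54) = -204*(-2 - 7)*81 = -204*(-9)*81 = 1836*81 = 148716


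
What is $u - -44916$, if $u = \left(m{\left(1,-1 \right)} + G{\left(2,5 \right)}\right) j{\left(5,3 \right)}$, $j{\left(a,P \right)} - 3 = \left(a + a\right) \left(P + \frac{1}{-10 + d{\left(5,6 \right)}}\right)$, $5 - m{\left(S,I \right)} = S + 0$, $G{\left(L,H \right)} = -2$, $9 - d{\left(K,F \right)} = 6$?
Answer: $\frac{314854}{7} \approx 44979.0$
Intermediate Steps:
$d{\left(K,F \right)} = 3$ ($d{\left(K,F \right)} = 9 - 6 = 3$)
$m{\left(S,I \right)} = 5 - S$ ($m{\left(S,I \right)} = 5 - \left(S + 0\right) = 5 - S$)
$j{\left(a,P \right)} = 3 + 2 a \left(- \frac{1}{7} + P\right)$ ($j{\left(a,P \right)} = 3 + \left(a + a\right) \left(P + \frac{1}{-10 + 3}\right) = 3 + 2 a \left(P + \frac{1}{-7}\right) = 3 + 2 a \left(P - \frac{1}{7}\right) = 3 + 2 a \left(- \frac{1}{7} + P\right)$)
$u = \frac{442}{7}$ ($u = \left(\left(5 - 1\right) - 2\right) \left(3 - \frac{10}{7} + 2 \cdot 3 \cdot 5\right) = \left(\left(5 - 1\right) - 2\right) \left(3 - \frac{10}{7} + 30\right) = \left(4 - 2\right) \frac{221}{7} = 2 \cdot \frac{221}{7} = \frac{442}{7} \approx 63.143$)
$u - -44916 = \frac{442}{7} - -44916 = \frac{442}{7} + 44916 = \frac{314854}{7}$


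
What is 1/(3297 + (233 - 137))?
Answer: 1/3393 ≈ 0.00029472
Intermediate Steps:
1/(3297 + (233 - 137)) = 1/(3297 + 96) = 1/3393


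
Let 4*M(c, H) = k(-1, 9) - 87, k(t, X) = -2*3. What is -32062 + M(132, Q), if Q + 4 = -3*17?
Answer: -128341/4 ≈ -32085.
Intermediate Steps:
Q = -55 (Q = -4 - 3*17 = -4 - 51 = -55)
k(t, X) = -6
M(c, H) = -93/4 (M(c, H) = (-6 - 87)/4 = (¼)*(-93) = -93/4)
-32062 + M(132, Q) = -32062 - 93/4 = -128341/4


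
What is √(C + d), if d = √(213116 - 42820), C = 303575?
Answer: √(303575 + 2*√42574) ≈ 551.35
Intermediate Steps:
d = 2*√42574 (d = √170296 = 2*√42574 ≈ 412.67)
√(C + d) = √(303575 + 2*√42574)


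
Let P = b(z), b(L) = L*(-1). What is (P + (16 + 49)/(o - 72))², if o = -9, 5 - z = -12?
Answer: 2079364/6561 ≈ 316.93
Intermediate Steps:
z = 17 (z = 5 - 1*(-12) = 5 + 12 = 17)
b(L) = -L
P = -17 (P = -1*17 = -17)
(P + (16 + 49)/(o - 72))² = (-17 + (16 + 49)/(-9 - 72))² = (-17 + 65/(-81))² = (-17 + 65*(-1/81))² = (-17 - 65/81)² = (-1442/81)² = 2079364/6561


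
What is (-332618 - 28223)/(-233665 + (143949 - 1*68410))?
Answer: 360841/158126 ≈ 2.2820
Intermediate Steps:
(-332618 - 28223)/(-233665 + (143949 - 1*68410)) = -360841/(-233665 + (143949 - 68410)) = -360841/(-233665 + 75539) = -360841/(-158126) = -360841*(-1/158126) = 360841/158126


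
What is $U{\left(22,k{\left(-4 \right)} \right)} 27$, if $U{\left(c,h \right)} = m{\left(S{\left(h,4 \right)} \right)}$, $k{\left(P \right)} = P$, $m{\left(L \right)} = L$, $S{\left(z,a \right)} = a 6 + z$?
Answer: $540$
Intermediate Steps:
$S{\left(z,a \right)} = z + 6 a$ ($S{\left(z,a \right)} = 6 a + z = z + 6 a$)
$U{\left(c,h \right)} = 24 + h$ ($U{\left(c,h \right)} = h + 6 \cdot 4 = h + 24 = 24 + h$)
$U{\left(22,k{\left(-4 \right)} \right)} 27 = \left(24 - 4\right) 27 = 20 \cdot 27 = 540$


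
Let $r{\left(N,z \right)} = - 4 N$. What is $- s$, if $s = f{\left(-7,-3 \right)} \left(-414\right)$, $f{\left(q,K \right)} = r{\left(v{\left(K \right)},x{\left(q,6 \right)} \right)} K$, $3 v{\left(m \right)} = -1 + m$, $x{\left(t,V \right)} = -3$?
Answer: $-6624$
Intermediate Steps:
$v{\left(m \right)} = - \frac{1}{3} + \frac{m}{3}$ ($v{\left(m \right)} = \frac{-1 + m}{3} = - \frac{1}{3} + \frac{m}{3}$)
$f{\left(q,K \right)} = K \left(\frac{4}{3} - \frac{4 K}{3}\right)$ ($f{\left(q,K \right)} = - 4 \left(- \frac{1}{3} + \frac{K}{3}\right) K = \left(\frac{4}{3} - \frac{4 K}{3}\right) K = K \left(\frac{4}{3} - \frac{4 K}{3}\right)$)
$s = 6624$ ($s = \frac{4}{3} \left(-3\right) \left(1 - -3\right) \left(-414\right) = \frac{4}{3} \left(-3\right) \left(1 + 3\right) \left(-414\right) = \frac{4}{3} \left(-3\right) 4 \left(-414\right) = \left(-16\right) \left(-414\right) = 6624$)
$- s = \left(-1\right) 6624 = -6624$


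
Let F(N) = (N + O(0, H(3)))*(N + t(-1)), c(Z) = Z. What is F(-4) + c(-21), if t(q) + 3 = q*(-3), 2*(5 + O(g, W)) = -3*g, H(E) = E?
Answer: 15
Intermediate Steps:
O(g, W) = -5 - 3*g/2 (O(g, W) = -5 + (-3*g)/2 = -5 - 3*g/2)
t(q) = -3 - 3*q (t(q) = -3 + q*(-3) = -3 - 3*q)
F(N) = N*(-5 + N) (F(N) = (N + (-5 - 3/2*0))*(N + (-3 - 3*(-1))) = (N + (-5 + 0))*(N + (-3 + 3)) = (N - 5)*(N + 0) = (-5 + N)*N = N*(-5 + N))
F(-4) + c(-21) = -4*(-5 - 4) - 21 = -4*(-9) - 21 = 36 - 21 = 15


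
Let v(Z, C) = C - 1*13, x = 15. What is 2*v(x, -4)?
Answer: -34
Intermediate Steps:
v(Z, C) = -13 + C (v(Z, C) = C - 13 = -13 + C)
2*v(x, -4) = 2*(-13 - 4) = 2*(-17) = -34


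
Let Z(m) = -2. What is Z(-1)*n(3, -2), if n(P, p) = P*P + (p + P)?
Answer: -20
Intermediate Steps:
n(P, p) = P + p + P² (n(P, p) = P² + (P + p) = P + p + P²)
Z(-1)*n(3, -2) = -2*(3 - 2 + 3²) = -2*(3 - 2 + 9) = -2*10 = -20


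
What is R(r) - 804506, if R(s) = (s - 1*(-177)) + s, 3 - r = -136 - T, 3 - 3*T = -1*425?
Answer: -2411297/3 ≈ -8.0377e+5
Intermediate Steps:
T = 428/3 (T = 1 - (-1)*425/3 = 1 - 1/3*(-425) = 1 + 425/3 = 428/3 ≈ 142.67)
r = 845/3 (r = 3 - (-136 - 1*428/3) = 3 - (-136 - 428/3) = 3 - 1*(-836/3) = 3 + 836/3 = 845/3 ≈ 281.67)
R(s) = 177 + 2*s (R(s) = (s + 177) + s = (177 + s) + s = 177 + 2*s)
R(r) - 804506 = (177 + 2*(845/3)) - 804506 = (177 + 1690/3) - 804506 = 2221/3 - 804506 = -2411297/3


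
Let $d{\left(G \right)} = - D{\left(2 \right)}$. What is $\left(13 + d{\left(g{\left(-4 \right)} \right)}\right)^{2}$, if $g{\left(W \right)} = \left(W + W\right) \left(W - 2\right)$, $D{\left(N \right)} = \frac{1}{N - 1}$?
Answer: $144$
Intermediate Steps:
$D{\left(N \right)} = \frac{1}{-1 + N}$
$g{\left(W \right)} = 2 W \left(-2 + W\right)$
$d{\left(G \right)} = -1$ ($d{\left(G \right)} = - \frac{1}{-1 + 2} = - 1^{-1} = \left(-1\right) 1 = -1$)
$\left(13 + d{\left(g{\left(-4 \right)} \right)}\right)^{2} = \left(13 - 1\right)^{2} = 12^{2} = 144$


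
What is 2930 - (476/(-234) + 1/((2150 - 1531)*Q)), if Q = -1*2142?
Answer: 50538517469/17236674 ≈ 2932.0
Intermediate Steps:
Q = -2142
2930 - (476/(-234) + 1/((2150 - 1531)*Q)) = 2930 - (476/(-234) + 1/((2150 - 1531)*(-2142))) = 2930 - (476*(-1/234) - 1/2142/619) = 2930 - (-238/117 + (1/619)*(-1/2142)) = 2930 - (-238/117 - 1/1325898) = 2930 - 1*(-35062649/17236674) = 2930 + 35062649/17236674 = 50538517469/17236674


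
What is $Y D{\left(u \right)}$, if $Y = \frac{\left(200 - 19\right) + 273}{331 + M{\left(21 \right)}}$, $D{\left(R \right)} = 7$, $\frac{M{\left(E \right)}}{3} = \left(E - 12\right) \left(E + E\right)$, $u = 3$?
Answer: $\frac{3178}{1465} \approx 2.1693$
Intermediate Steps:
$M{\left(E \right)} = 6 E \left(-12 + E\right)$ ($M{\left(E \right)} = 3 \left(E - 12\right) \left(E + E\right) = 3 \left(-12 + E\right) 2 E = 3 \cdot 2 E \left(-12 + E\right) = 6 E \left(-12 + E\right)$)
$Y = \frac{454}{1465}$ ($Y = \frac{\left(200 - 19\right) + 273}{331 + 6 \cdot 21 \left(-12 + 21\right)} = \frac{181 + 273}{331 + 6 \cdot 21 \cdot 9} = \frac{454}{331 + 1134} = \frac{454}{1465} \approx 0.3099$)
$Y D{\left(u \right)} = \frac{454}{1465} \cdot 7 = \frac{3178}{1465}$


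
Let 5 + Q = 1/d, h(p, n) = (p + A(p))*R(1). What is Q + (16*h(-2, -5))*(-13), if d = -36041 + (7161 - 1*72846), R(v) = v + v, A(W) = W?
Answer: 168763433/101726 ≈ 1659.0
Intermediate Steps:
R(v) = 2*v
h(p, n) = 4*p (h(p, n) = (p + p)*(2*1) = (2*p)*2 = 4*p)
d = -101726 (d = -36041 + (7161 - 72846) = -36041 - 65685 = -101726)
Q = -508631/101726 (Q = -5 + 1/(-101726) = -5 - 1/101726 = -508631/101726 ≈ -5.0000)
Q + (16*h(-2, -5))*(-13) = -508631/101726 + (16*(4*(-2)))*(-13) = -508631/101726 + (16*(-8))*(-13) = -508631/101726 - 128*(-13) = -508631/101726 + 1664 = 168763433/101726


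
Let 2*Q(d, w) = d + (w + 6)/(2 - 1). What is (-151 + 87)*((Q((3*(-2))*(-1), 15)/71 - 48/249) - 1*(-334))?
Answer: -125967776/5893 ≈ -21376.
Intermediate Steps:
Q(d, w) = 3 + d/2 + w/2 (Q(d, w) = (d + (w + 6)/(2 - 1))/2 = (d + (6 + w)/1)/2 = (d + (6 + w)*1)/2 = (d + (6 + w))/2 = (6 + d + w)/2 = 3 + d/2 + w/2)
(-151 + 87)*((Q((3*(-2))*(-1), 15)/71 - 48/249) - 1*(-334)) = (-151 + 87)*(((3 + ((3*(-2))*(-1))/2 + (1/2)*15)/71 - 48/249) - 1*(-334)) = -64*(((3 + (-6*(-1))/2 + 15/2)*(1/71) - 48*1/249) + 334) = -64*(((3 + (1/2)*6 + 15/2)*(1/71) - 16/83) + 334) = -64*(((3 + 3 + 15/2)*(1/71) - 16/83) + 334) = -64*(((27/2)*(1/71) - 16/83) + 334) = -64*((27/142 - 16/83) + 334) = -64*(-31/11786 + 334) = -64*3936493/11786 = -125967776/5893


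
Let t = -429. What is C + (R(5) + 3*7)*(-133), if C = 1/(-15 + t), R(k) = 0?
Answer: -1240093/444 ≈ -2793.0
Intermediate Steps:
C = -1/444 (C = 1/(-15 - 429) = 1/(-444) = -1/444 ≈ -0.0022523)
C + (R(5) + 3*7)*(-133) = -1/444 + (0 + 3*7)*(-133) = -1/444 + (0 + 21)*(-133) = -1/444 + 21*(-133) = -1/444 - 2793 = -1240093/444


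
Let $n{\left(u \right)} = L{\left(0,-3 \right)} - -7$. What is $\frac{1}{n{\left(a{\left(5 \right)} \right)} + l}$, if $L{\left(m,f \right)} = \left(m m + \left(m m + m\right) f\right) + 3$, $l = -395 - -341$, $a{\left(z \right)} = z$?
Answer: $- \frac{1}{44} \approx -0.022727$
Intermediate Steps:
$l = -54$ ($l = -395 + 341 = -54$)
$L{\left(m,f \right)} = 3 + m^{2} + f \left(m + m^{2}\right)$ ($L{\left(m,f \right)} = \left(m^{2} + \left(m^{2} + m\right) f\right) + 3 = \left(m^{2} + \left(m + m^{2}\right) f\right) + 3 = \left(m^{2} + f \left(m + m^{2}\right)\right) + 3 = 3 + m^{2} + f \left(m + m^{2}\right)$)
$n{\left(u \right)} = 10$ ($n{\left(u \right)} = \left(3 + 0^{2} - 0 - 3 \cdot 0^{2}\right) - -7 = \left(3 + 0 + 0 - 0\right) + 7 = \left(3 + 0 + 0 + 0\right) + 7 = 3 + 7 = 10$)
$\frac{1}{n{\left(a{\left(5 \right)} \right)} + l} = \frac{1}{10 - 54} = \frac{1}{-44} = - \frac{1}{44}$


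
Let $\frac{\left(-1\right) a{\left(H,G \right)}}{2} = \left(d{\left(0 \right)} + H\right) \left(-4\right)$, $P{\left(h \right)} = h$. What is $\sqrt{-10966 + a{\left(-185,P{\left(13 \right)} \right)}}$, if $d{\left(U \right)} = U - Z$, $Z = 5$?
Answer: $i \sqrt{12486} \approx 111.74 i$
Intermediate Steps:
$d{\left(U \right)} = -5 + U$ ($d{\left(U \right)} = U - 5 = -5 + U$)
$a{\left(H,G \right)} = -40 + 8 H$ ($a{\left(H,G \right)} = - 2 \left(\left(-5 + 0\right) + H\right) \left(-4\right) = - 2 \left(-5 + H\right) \left(-4\right) = - 2 \left(20 - 4 H\right) = -40 + 8 H$)
$\sqrt{-10966 + a{\left(-185,P{\left(13 \right)} \right)}} = \sqrt{-10966 + \left(-40 + 8 \left(-185\right)\right)} = \sqrt{-10966 - 1520} = \sqrt{-12486} = i \sqrt{12486}$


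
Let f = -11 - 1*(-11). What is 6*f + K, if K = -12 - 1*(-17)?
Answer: 5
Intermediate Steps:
f = 0 (f = -11 + 11 = 0)
K = 5 (K = -12 + 17 = 5)
6*f + K = 6*0 + 5 = 0 + 5 = 5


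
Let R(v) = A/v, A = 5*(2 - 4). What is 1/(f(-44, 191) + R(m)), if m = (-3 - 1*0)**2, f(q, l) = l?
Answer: 9/1709 ≈ 0.0052662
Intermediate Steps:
A = -10 (A = 5*(-2) = -10)
m = 9 (m = (-3 + 0)**2 = (-3)**2 = 9)
R(v) = -10/v
1/(f(-44, 191) + R(m)) = 1/(191 - 10/9) = 1/(1709/9) = 9/1709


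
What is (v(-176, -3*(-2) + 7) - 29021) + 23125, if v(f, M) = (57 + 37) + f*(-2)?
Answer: -5450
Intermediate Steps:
v(f, M) = 94 - 2*f
(v(-176, -3*(-2) + 7) - 29021) + 23125 = ((94 - 2*(-176)) - 29021) + 23125 = ((94 + 352) - 29021) + 23125 = (446 - 29021) + 23125 = -28575 + 23125 = -5450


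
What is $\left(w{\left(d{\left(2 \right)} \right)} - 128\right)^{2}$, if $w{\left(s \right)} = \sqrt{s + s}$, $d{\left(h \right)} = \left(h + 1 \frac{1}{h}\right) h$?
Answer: $\left(128 - \sqrt{10}\right)^{2} \approx 15584.0$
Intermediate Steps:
$d{\left(h \right)} = h \left(h + \frac{1}{h}\right)$ ($d{\left(h \right)} = \left(h + \frac{1}{h}\right) h = h \left(h + \frac{1}{h}\right)$)
$w{\left(s \right)} = \sqrt{2} \sqrt{s}$ ($w{\left(s \right)} = \sqrt{2 s} = \sqrt{2} \sqrt{s}$)
$\left(w{\left(d{\left(2 \right)} \right)} - 128\right)^{2} = \left(\sqrt{2} \sqrt{1 + 2^{2}} - 128\right)^{2} = \left(\sqrt{2} \sqrt{1 + 4} - 128\right)^{2} = \left(\sqrt{2} \sqrt{5} - 128\right)^{2} = \left(\sqrt{10} - 128\right)^{2} = \left(-128 + \sqrt{10}\right)^{2}$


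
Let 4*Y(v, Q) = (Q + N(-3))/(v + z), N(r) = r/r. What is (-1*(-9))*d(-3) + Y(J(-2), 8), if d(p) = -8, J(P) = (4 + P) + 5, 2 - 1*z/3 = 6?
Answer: -1449/20 ≈ -72.450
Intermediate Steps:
N(r) = 1
z = -12 (z = 6 - 3*6 = 6 - 18 = -12)
J(P) = 9 + P
Y(v, Q) = (1 + Q)/(4*(-12 + v)) (Y(v, Q) = ((Q + 1)/(v - 12))/4 = ((1 + Q)/(-12 + v))/4 = (1 + Q)/(4*(-12 + v)))
(-1*(-9))*d(-3) + Y(J(-2), 8) = -1*(-9)*(-8) + (1 + 8)/(4*(-12 + (9 - 2))) = 9*(-8) + (1/4)*9/(-12 + 7) = -72 + (1/4)*9/(-5) = -72 + (1/4)*(-1/5)*9 = -72 - 9/20 = -1449/20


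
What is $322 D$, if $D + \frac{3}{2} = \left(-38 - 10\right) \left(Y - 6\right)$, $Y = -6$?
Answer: $184989$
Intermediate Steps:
$D = \frac{1149}{2}$ ($D = - \frac{3}{2} + \left(-38 - 10\right) \left(-6 - 6\right) = - \frac{3}{2} - -576 = - \frac{3}{2} + 576 = \frac{1149}{2} \approx 574.5$)
$322 D = 322 \cdot \frac{1149}{2} = 184989$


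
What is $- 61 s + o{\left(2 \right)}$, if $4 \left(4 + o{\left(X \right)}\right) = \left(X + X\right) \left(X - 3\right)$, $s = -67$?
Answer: $4082$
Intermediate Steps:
$o{\left(X \right)} = -4 + \frac{X \left(-3 + X\right)}{2}$ ($o{\left(X \right)} = -4 + \frac{\left(X + X\right) \left(X - 3\right)}{4} = -4 + \frac{2 X \left(-3 + X\right)}{4} = -4 + \frac{X \left(-3 + X\right)}{2}$)
$- 61 s + o{\left(2 \right)} = \left(-61\right) \left(-67\right) - \left(7 - 2\right) = 4087 - 5 = 4082$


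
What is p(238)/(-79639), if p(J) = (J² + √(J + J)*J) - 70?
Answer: -8082/11377 - 68*√119/11377 ≈ -0.77558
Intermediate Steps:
p(J) = -70 + J² + √2*J^(3/2) (p(J) = (J² + √(2*J)*J) - 70 = (J² + (√2*√J)*J) - 70 = (J² + √2*J^(3/2)) - 70 = -70 + J² + √2*J^(3/2))
p(238)/(-79639) = (-70 + 238² + √2*238^(3/2))/(-79639) = (-70 + 56644 + √2*(238*√238))*(-1/79639) = (-70 + 56644 + 476*√119)*(-1/79639) = (56574 + 476*√119)*(-1/79639) = -8082/11377 - 68*√119/11377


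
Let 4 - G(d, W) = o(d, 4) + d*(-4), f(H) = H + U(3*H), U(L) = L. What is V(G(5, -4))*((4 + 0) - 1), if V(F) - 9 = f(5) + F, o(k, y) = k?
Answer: 144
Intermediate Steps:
f(H) = 4*H (f(H) = H + 3*H = 4*H)
G(d, W) = 4 + 3*d (G(d, W) = 4 - (d + d*(-4)) = 4 - (d - 4*d) = 4 - (-3)*d = 4 + 3*d)
V(F) = 29 + F (V(F) = 9 + (4*5 + F) = 9 + (20 + F) = 29 + F)
V(G(5, -4))*((4 + 0) - 1) = (29 + (4 + 3*5))*((4 + 0) - 1) = (29 + (4 + 15))*(4 - 1) = (29 + 19)*3 = 48*3 = 144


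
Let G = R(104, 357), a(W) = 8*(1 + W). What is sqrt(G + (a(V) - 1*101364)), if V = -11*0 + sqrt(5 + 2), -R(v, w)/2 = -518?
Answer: 2*sqrt(-25080 + 2*sqrt(7)) ≈ 316.7*I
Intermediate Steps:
R(v, w) = 1036 (R(v, w) = -2*(-518) = 1036)
V = sqrt(7) (V = 0 + sqrt(7) = sqrt(7) ≈ 2.6458)
a(W) = 8 + 8*W
G = 1036
sqrt(G + (a(V) - 1*101364)) = sqrt(1036 + ((8 + 8*sqrt(7)) - 1*101364)) = sqrt(1036 + ((8 + 8*sqrt(7)) - 101364)) = sqrt(1036 + (-101356 + 8*sqrt(7))) = sqrt(-100320 + 8*sqrt(7))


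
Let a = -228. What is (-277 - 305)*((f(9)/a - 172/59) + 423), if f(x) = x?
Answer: -548093553/2242 ≈ -2.4447e+5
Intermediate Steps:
(-277 - 305)*((f(9)/a - 172/59) + 423) = (-277 - 305)*((9/(-228) - 172/59) + 423) = -582*((9*(-1/228) - 172*1/59) + 423) = -582*((-3/76 - 172/59) + 423) = -582*(-13249/4484 + 423) = -582*1883483/4484 = -548093553/2242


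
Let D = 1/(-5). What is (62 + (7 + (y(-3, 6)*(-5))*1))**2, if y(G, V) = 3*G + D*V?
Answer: 14400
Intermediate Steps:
D = -1/5 ≈ -0.20000
y(G, V) = 3*G - V/5
(62 + (7 + (y(-3, 6)*(-5))*1))**2 = (62 + (7 + ((3*(-3) - 1/5*6)*(-5))*1))**2 = (62 + (7 + ((-9 - 6/5)*(-5))*1))**2 = (62 + (7 - 51/5*(-5)*1))**2 = (62 + (7 + 51*1))**2 = (62 + (7 + 51))**2 = (62 + 58)**2 = 120**2 = 14400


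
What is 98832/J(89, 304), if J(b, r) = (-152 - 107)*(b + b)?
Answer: -49416/23051 ≈ -2.1438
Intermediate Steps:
J(b, r) = -518*b
98832/J(89, 304) = 98832/((-518*89)) = 98832/(-46102) = 98832*(-1/46102) = -49416/23051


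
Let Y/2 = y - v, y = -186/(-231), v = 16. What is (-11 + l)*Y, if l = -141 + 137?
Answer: 35100/77 ≈ 455.84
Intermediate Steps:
l = -4
y = 62/77 (y = -186*(-1/231) = 62/77 ≈ 0.80519)
Y = -2340/77 (Y = 2*(62/77 - 1*16) = 2*(62/77 - 16) = 2*(-1170/77) = -2340/77 ≈ -30.390)
(-11 + l)*Y = (-11 - 4)*(-2340/77) = -15*(-2340/77) = 35100/77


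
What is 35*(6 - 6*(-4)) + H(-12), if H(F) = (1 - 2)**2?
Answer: 1051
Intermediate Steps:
H(F) = 1 (H(F) = (-1)**2 = 1)
35*(6 - 6*(-4)) + H(-12) = 35*(6 - 6*(-4)) + 1 = 35*(6 + 24) + 1 = 35*30 + 1 = 1050 + 1 = 1051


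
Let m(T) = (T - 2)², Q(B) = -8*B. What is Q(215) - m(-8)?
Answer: -1820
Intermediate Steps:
m(T) = (-2 + T)²
Q(215) - m(-8) = -8*215 - (-2 - 8)² = -1720 - 1*(-10)² = -1720 - 1*100 = -1720 - 100 = -1820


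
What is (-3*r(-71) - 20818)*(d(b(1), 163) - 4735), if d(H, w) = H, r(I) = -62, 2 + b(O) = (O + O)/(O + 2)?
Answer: 293160088/3 ≈ 9.7720e+7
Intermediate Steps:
b(O) = -2 + 2*O/(2 + O) (b(O) = -2 + (O + O)/(O + 2) = -2 + (2*O)/(2 + O) = -2 + 2*O/(2 + O))
(-3*r(-71) - 20818)*(d(b(1), 163) - 4735) = (-3*(-62) - 20818)*(-4/(2 + 1) - 4735) = (186 - 20818)*(-4/3 - 4735) = -20632*(-4*1/3 - 4735) = -20632*(-4/3 - 4735) = -20632*(-14209/3) = 293160088/3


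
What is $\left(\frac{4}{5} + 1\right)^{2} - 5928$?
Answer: $- \frac{148119}{25} \approx -5924.8$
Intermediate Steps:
$\left(\frac{4}{5} + 1\right)^{2} - 5928 = \left(\frac{9}{5}\right)^{2} - 5928 = \frac{81}{25} - 5928 = - \frac{148119}{25}$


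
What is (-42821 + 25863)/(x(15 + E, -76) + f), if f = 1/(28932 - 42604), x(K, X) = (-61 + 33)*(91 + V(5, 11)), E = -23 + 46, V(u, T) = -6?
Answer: 231849776/32539361 ≈ 7.1252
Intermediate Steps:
E = 23
x(K, X) = -2380 (x(K, X) = (-61 + 33)*(91 - 6) = -28*85 = -2380)
f = -1/13672 (f = 1/(-13672) = -1/13672 ≈ -7.3142e-5)
(-42821 + 25863)/(x(15 + E, -76) + f) = (-42821 + 25863)/(-2380 - 1/13672) = -16958/(-32539361/13672) = -16958*(-13672/32539361) = 231849776/32539361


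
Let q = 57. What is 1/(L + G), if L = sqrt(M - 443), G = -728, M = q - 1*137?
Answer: -728/530507 - I*sqrt(523)/530507 ≈ -0.0013723 - 4.3108e-5*I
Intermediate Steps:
M = -80 (M = 57 - 1*137 = 57 - 137 = -80)
L = I*sqrt(523) (L = sqrt(-80 - 443) = sqrt(-523) = I*sqrt(523) ≈ 22.869*I)
1/(L + G) = 1/(I*sqrt(523) - 728) = 1/(-728 + I*sqrt(523))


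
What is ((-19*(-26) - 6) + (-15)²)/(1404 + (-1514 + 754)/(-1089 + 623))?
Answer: 166129/327512 ≈ 0.50725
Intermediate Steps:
((-19*(-26) - 6) + (-15)²)/(1404 + (-1514 + 754)/(-1089 + 623)) = ((494 - 6) + 225)/(1404 - 760/(-466)) = (488 + 225)/(1404 - 760*(-1/466)) = 713/(1404 + 380/233) = 713/(327512/233) = 713*(233/327512) = 166129/327512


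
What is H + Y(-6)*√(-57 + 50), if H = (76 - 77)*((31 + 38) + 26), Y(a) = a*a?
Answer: -95 + 36*I*√7 ≈ -95.0 + 95.247*I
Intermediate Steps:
Y(a) = a²
H = -95 (H = -(69 + 26) = -1*95 = -95)
H + Y(-6)*√(-57 + 50) = -95 + (-6)²*√(-57 + 50) = -95 + 36*√(-7) = -95 + 36*(I*√7) = -95 + 36*I*√7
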